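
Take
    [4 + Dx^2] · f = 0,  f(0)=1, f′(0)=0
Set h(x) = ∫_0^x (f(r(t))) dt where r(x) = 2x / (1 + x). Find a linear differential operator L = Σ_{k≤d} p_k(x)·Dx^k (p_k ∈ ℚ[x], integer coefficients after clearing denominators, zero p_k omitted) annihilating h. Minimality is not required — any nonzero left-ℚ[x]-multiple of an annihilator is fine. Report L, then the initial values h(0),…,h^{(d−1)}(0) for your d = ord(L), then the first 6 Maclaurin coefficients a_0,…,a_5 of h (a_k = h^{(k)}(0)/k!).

f: a_k = 1, 0, -2, 0, 2/3, 0, …
L₀ from L_f via x↦r, Dx↦r'^{-1}Dx.
∫: right-multiply L₀ by Dx.
L = 16·Dx + (2 + 6·x + 6·x^2 + 2·x^3)·Dx^2 + (1 + 4·x + 6·x^2 + 4·x^3 + x^4)·Dx^3  (order 3).
h: a_k = 0, 1, 0, -8/3, 4, -8/3, …
ICs: h(0) = 0, h′(0) = 1, h′′(0) = 0.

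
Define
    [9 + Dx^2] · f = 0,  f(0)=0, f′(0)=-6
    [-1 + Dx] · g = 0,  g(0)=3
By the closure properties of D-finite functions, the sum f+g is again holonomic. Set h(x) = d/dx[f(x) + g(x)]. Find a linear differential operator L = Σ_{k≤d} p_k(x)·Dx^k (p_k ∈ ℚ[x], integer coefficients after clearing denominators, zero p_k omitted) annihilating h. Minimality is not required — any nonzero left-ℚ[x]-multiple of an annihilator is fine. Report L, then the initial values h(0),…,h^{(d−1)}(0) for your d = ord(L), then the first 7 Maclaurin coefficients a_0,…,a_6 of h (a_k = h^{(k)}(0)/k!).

f: a_k = 0, -6, 0, 9, 0, -81/20, 0, …
g: a_k = 3, 3, 3/2, 1/2, 1/8, 1/40, 1/240, …
Weyl lclm of L_f,L_g ⇒ L₀ (ord ≤ 3).
Differentiate: ansatz ord ≤ ord L₀ ⇒ L.
L = 9 - 9·Dx + Dx^2 - Dx^3  (order 3).
h: a_k = -3, 3, 57/2, 1/2, -161/8, 1/40, 1459/240, …
ICs: h(0) = -3, h′(0) = 3, h′′(0) = 57.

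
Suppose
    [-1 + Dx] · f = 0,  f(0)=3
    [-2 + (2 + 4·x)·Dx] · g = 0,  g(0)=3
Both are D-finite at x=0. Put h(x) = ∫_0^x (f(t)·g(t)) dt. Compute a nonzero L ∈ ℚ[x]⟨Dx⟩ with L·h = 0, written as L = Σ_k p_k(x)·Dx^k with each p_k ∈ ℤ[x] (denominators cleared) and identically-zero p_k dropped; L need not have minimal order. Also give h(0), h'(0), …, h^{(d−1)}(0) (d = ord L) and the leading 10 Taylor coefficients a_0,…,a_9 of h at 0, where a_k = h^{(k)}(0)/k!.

L = (-2 - 2·x)·Dx + (1 + 2·x)·Dx^2  (order 2).
h: a_k = 0, 9, 9, 3, 3/2, -3/10, 7/10, -61/70, 347/280, -4591/2520, …
ICs: h(0) = 0, h′(0) = 9.

f: a_k = 3, 3, 3/2, 1/2, 1/8, 1/40, 1/240, 1/1680, 1/13440, 1/120960, …
g: a_k = 3, 3, -3/2, 3/2, -15/8, 21/8, -63/16, 99/16, -1287/128, 2145/128, …
Product ⇒ symmetric product L₀, ord ≤ 1.
∫: right-multiply L₀ by Dx.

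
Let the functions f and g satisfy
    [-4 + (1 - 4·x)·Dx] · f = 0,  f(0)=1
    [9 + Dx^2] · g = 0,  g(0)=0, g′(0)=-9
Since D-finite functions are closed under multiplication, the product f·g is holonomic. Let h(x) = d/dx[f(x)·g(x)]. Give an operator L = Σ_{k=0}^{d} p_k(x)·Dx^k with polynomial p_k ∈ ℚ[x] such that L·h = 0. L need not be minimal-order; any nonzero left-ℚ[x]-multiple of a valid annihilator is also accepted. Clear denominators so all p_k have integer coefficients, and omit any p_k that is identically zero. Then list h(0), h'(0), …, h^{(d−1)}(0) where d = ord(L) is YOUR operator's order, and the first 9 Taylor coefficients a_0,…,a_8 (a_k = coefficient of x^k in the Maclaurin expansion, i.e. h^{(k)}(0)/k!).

L = (-23 - 72·x + 144·x^2) + (-8 + 32·x)·Dx + (1 - 8·x + 16·x^2)·Dx^2  (order 2).
h: a_k = -9, -72, -783/2, -2088, -83763/8, -251289/5, -18762183/80, -37524366/35, -21614041377/4480, …
ICs: h(0) = -9, h′(0) = -72.

f: a_k = 1, 4, 16, 64, 256, 1024, 4096, 16384, 65536, …
g: a_k = 0, -9, 0, 27/2, 0, -243/40, 0, 729/560, 0, …
f·g: L₀ = L_f ⊗_s L_g, ord ≤ 1·2.
h=h₀': d/dx-closure on L₀ ⇒ L.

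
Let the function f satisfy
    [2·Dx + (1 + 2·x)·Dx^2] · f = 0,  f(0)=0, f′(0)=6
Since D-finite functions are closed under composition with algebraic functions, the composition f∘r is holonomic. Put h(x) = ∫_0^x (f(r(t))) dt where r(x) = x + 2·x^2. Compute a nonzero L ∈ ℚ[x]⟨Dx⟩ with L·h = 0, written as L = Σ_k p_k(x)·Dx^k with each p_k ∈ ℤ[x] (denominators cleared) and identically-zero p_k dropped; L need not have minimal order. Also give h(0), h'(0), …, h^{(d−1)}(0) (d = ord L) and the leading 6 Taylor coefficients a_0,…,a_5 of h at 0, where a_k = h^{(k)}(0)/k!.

f: a_k = 0, 6, -6, 8, -12, 96/5, …
Substitute x→r, Dx→(1/r')Dx; clear ⇒ L₀.
∫: right-multiply L₀ by Dx.
L = (-2 + 8·x + 16·x^2)·Dx^2 + (1 + 6·x + 12·x^2 + 16·x^3)·Dx^3  (order 3).
h: a_k = 0, 0, 3, 2, -4, 12/5, …
ICs: h(0) = 0, h′(0) = 0, h′′(0) = 6.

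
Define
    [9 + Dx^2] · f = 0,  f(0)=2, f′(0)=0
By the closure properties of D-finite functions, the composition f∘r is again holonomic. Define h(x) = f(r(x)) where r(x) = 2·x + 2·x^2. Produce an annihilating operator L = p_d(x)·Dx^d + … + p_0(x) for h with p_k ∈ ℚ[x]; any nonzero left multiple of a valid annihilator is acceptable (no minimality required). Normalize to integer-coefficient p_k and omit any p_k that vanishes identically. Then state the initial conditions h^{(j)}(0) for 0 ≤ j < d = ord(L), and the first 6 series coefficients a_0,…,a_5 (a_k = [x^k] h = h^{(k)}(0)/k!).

f: a_k = 2, 0, -9, 0, 27/4, 0, …
L₀ from L_f via x↦r, Dx↦r'^{-1}Dx.
L = (36 + 216·x + 432·x^2 + 288·x^3) - 2·Dx + (1 + 2·x)·Dx^2  (order 2).
h: a_k = 2, 0, -36, -72, 72, 432, …
ICs: h(0) = 2, h′(0) = 0.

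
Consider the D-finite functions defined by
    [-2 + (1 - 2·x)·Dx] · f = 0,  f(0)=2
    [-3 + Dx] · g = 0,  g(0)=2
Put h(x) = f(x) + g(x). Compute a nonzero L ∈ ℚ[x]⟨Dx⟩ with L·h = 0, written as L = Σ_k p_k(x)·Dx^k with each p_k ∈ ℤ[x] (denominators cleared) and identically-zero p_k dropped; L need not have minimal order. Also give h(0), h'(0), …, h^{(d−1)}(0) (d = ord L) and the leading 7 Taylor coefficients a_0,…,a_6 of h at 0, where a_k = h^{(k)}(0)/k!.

f: a_k = 2, 4, 8, 16, 32, 64, 128, …
g: a_k = 2, 6, 9, 9, 27/4, 81/20, 81/40, …
Sum ⇒ L₀ = lclm(L_f,L_g) in ℚ(x)⟨Dx⟩.
L = (-6 - 36·x) + (-1 + 36·x - 36·x^2)·Dx + (1 - 8·x + 12·x^2)·Dx^2  (order 2).
h: a_k = 4, 10, 17, 25, 155/4, 1361/20, 5201/40, …
ICs: h(0) = 4, h′(0) = 10.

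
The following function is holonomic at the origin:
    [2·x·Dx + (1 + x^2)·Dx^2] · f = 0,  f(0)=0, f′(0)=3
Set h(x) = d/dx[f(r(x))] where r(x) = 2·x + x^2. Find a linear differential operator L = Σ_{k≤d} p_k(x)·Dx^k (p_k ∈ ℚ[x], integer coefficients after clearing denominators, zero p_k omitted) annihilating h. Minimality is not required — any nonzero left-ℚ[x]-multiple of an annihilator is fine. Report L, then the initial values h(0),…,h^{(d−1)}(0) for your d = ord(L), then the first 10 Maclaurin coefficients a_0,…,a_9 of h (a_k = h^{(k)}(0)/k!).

L = (-1 + 8·x + 16·x^2 + 12·x^3 + 3·x^4) + (1 + x + 4·x^2 + 8·x^3 + 5·x^4 + x^5)·Dx  (order 1).
h: a_k = 6, 6, -24, -48, 66, 282, -48, -1344, -1002, 5286, …
ICs: h(0) = 6.

f: a_k = 0, 3, 0, -1, 0, 3/5, 0, -3/7, 0, 1/3, …
Change of var in L_f (x↦r) gives L₀.
Differentiate: ansatz ord ≤ ord L₀ ⇒ L.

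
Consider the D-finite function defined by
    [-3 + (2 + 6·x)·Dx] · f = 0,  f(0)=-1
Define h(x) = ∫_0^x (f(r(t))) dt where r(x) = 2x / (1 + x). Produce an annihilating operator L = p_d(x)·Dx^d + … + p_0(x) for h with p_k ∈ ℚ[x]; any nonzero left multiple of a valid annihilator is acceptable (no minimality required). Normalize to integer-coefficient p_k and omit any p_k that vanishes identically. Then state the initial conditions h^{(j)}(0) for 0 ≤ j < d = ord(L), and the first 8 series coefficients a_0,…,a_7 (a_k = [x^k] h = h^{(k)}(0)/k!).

L = -3·Dx + (1 + 8·x + 7·x^2)·Dx^2  (order 2).
h: a_k = 0, -1, -3/2, 5/2, -51/8, 861/40, -1379/16, 6141/16, …
ICs: h(0) = 0, h′(0) = -1.

f: a_k = -1, -3/2, 9/8, -27/16, 405/128, -1701/256, 15309/1024, -72171/2048, …
Change of var in L_f (x↦r) gives L₀.
∫: right-multiply L₀ by Dx.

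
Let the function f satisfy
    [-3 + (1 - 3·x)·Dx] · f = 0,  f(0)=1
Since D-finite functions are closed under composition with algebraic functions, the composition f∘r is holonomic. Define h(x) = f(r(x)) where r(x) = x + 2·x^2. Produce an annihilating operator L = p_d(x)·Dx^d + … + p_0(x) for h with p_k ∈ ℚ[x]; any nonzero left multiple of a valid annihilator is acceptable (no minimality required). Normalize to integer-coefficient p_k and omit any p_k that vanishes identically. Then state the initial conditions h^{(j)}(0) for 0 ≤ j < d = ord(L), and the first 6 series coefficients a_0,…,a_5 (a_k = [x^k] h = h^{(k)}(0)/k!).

L = (3 + 12·x) + (-1 + 3·x + 6·x^2)·Dx  (order 1).
h: a_k = 1, 3, 15, 63, 279, 1215, …
ICs: h(0) = 1.

f: a_k = 1, 3, 9, 27, 81, 243, …
Change of var in L_f (x↦r) gives L₀.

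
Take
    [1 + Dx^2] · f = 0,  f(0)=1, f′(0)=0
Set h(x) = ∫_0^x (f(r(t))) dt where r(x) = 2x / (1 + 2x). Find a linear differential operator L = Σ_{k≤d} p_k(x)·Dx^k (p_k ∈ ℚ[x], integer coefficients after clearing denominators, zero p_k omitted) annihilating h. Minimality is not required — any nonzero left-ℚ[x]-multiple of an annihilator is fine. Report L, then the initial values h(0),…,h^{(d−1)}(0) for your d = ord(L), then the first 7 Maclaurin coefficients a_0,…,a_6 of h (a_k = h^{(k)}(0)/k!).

L = 4·Dx + (4 + 24·x + 48·x^2 + 32·x^3)·Dx^2 + (1 + 8·x + 24·x^2 + 32·x^3 + 16·x^4)·Dx^3  (order 3).
h: a_k = 0, 1, 0, -2/3, 2, -14/3, 88/9, …
ICs: h(0) = 0, h′(0) = 1, h′′(0) = 0.

f: a_k = 1, 0, -1/2, 0, 1/24, 0, -1/720, …
h₀=f(r): pull back L_f along r ⇒ L₀.
∫: right-multiply L₀ by Dx.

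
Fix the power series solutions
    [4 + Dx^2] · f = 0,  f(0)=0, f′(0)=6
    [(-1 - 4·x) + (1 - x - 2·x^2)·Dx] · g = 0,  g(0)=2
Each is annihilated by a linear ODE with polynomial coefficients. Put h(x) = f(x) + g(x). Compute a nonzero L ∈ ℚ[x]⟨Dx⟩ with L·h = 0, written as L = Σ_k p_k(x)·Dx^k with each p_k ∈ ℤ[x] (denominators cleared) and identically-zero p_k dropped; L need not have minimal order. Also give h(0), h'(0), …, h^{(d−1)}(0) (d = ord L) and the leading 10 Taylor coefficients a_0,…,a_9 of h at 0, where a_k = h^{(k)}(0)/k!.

L = (-68 - 304·x - 200·x^2 - 320·x^3 - 160·x^4 - 128·x^5) + (20 - 12·x - 24·x^2 - 8·x^3 - 48·x^4 - 96·x^5 - 64·x^6)·Dx + (-17 - 76·x - 50·x^2 - 80·x^3 - 40·x^4 - 32·x^5)·Dx^2 + (5 - 3·x - 6·x^2 - 2·x^3 - 12·x^4 - 24·x^5 - 16·x^6)·Dx^3  (order 3).
h: a_k = 2, 8, 6, 6, 22, 214/5, 86, 17842/105, 342, 644494/945, …
ICs: h(0) = 2, h′(0) = 8, h′′(0) = 12.

f: a_k = 0, 6, 0, -4, 0, 4/5, 0, -8/105, 0, 4/945, …
g: a_k = 2, 2, 6, 10, 22, 42, 86, 170, 342, 682, …
Sum ⇒ L₀ = lclm(L_f,L_g) in ℚ(x)⟨Dx⟩.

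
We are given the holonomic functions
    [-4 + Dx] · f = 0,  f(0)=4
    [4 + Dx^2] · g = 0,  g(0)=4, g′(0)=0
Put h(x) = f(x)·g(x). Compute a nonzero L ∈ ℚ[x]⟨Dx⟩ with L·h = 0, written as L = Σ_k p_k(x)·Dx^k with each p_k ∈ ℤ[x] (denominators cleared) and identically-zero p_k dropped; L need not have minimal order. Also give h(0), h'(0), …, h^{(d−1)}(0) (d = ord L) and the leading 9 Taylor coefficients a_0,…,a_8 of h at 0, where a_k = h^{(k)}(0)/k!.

L = 20 - 8·Dx + Dx^2  (order 2).
h: a_k = 16, 64, 96, 128/3, -224/3, -2432/15, -832/5, -35584/315, -16864/315, …
ICs: h(0) = 16, h′(0) = 64.

f: a_k = 4, 16, 32, 128/3, 128/3, 512/15, 1024/45, 4096/315, 2048/315, …
g: a_k = 4, 0, -8, 0, 8/3, 0, -16/45, 0, 8/315, …
Sym-product of L_f,L_g gives L₀ (≤ ord 2).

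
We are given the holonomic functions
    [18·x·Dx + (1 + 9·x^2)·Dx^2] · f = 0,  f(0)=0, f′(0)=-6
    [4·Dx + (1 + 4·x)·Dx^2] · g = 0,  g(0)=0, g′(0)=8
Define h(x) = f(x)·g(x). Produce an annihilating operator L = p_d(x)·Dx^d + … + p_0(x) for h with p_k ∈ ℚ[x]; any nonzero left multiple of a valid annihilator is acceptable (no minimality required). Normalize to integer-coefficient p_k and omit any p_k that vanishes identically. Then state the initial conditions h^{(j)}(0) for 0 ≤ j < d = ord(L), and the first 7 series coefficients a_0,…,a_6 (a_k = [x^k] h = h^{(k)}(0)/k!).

f: a_k = 0, -6, 0, 18, 0, -486/5, 0, …
g: a_k = 0, 8, -16, 128/3, -128, 2048/5, -4096/3, …
Product ⇒ symmetric product L₀, ord ≤ 4.
L = (2448 + 17280·x + 76464·x^2 + 518400·x^3 + 1399680·x^4 + 2426112·x^5 + 1679616·x^7)·Dx + (452 + 10800·x + 98028·x^2 + 491184·x^3 + 1840320·x^4 + 4339008·x^5 + 6531840·x^6 + 1259712·x^7 + 5878656·x^8)·Dx^2 + (136 + 1912·x + 18576·x^2 + 103608·x^3 + 389448·x^4 + 1100304·x^5 + 2239488·x^6 + 3277584·x^7 + 1259712·x^8 + 3359232·x^9)·Dx^3 + (13 + 176·x + 1234·x^2 + 6048·x^3 + 22833·x^4 + 68688·x^5 + 154224·x^6 + 279936·x^7 + 399492·x^8 + 209952·x^9 + 419904·x^10)·Dx^4  (order 4).
h: a_k = 0, 0, -48, 96, -112, 480, -12336/5, …
ICs: h(0) = 0, h′(0) = 0, h′′(0) = -96, h′′′(0) = 576.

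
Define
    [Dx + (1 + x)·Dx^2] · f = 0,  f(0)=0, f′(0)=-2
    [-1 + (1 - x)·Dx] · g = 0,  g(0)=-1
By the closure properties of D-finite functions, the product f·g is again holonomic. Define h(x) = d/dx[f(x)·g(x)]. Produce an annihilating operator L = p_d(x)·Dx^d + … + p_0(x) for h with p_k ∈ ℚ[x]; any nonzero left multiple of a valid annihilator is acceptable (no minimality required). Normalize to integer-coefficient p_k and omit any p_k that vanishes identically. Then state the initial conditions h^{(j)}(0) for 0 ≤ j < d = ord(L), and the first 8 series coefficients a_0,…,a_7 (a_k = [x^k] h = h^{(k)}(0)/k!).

f: a_k = 0, -2, 1, -2/3, 1/2, -2/5, 1/3, -2/7, …
g: a_k = -1, -1, -1, -1, -1, -1, -1, -1, …
f·g: L₀ = L_f ⊗_s L_g, ord ≤ 2·1.
h₀' ⇒ L via d/dx closure of L₀.
L = 4 + (1 + 5·x)·Dx + (-1 + x^2)·Dx^2  (order 2).
h: a_k = 2, 2, 5, 14/3, 47/6, 37/5, 319/30, 1066/105, …
ICs: h(0) = 2, h′(0) = 2.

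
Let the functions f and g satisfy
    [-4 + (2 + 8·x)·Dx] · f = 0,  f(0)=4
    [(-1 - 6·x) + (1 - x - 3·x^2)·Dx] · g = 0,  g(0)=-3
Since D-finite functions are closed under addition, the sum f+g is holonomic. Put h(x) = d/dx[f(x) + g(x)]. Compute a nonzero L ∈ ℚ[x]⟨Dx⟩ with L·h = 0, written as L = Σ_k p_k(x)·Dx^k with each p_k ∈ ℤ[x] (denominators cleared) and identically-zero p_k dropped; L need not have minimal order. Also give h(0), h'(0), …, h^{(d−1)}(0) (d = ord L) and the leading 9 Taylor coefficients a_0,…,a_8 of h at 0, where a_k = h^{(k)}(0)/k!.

f: a_k = 4, 8, -8, 16, -40, 112, -336, 1056, -3432, …
g: a_k = -3, -3, -12, -21, -57, -120, -291, -651, -1524, …
f+g: L₀ = lclm(L_f,L_g), ord ≤ 1+1.
h₀' ⇒ L via d/dx closure of L₀.
L = (-90 - 516·x - 1548·x^2 - 1296·x^3 - 1620·x^4) + (-15 - 288·x - 1752·x^2 - 4068·x^3 - 4914·x^4 - 4860·x^5)·Dx + (5 + 45·x + 109·x^2 - 18·x^3 - 468·x^4 - 1278·x^5 - 1080·x^6)·Dx^2  (order 2).
h: a_k = 5, -40, -15, -388, -40, -3762, 2835, -39648, 71667, …
ICs: h(0) = 5, h′(0) = -40.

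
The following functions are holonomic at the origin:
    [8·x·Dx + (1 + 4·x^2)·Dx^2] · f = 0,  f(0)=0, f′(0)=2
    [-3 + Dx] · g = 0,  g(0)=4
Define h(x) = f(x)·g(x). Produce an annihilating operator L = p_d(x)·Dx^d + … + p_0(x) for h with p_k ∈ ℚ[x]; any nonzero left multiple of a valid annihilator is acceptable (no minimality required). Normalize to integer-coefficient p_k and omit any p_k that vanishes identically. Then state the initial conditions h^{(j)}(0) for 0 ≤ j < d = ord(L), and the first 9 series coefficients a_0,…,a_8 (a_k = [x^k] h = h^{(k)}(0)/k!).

L = (9 - 24·x + 36·x^2) + (-6 + 8·x - 24·x^2)·Dx + (1 + 4·x^2)·Dx^2  (order 2).
h: a_k = 0, 8, 24, 76/3, 4, 23/5, 45, 991/70, -1713/14, …
ICs: h(0) = 0, h′(0) = 8.

f: a_k = 0, 2, 0, -8/3, 0, 32/5, 0, -128/7, 0, …
g: a_k = 4, 12, 18, 18, 27/2, 81/10, 81/20, 243/140, 729/1120, …
L₀ := L_f ⊗_s L_g (sym. prod.), ord ≤ 2.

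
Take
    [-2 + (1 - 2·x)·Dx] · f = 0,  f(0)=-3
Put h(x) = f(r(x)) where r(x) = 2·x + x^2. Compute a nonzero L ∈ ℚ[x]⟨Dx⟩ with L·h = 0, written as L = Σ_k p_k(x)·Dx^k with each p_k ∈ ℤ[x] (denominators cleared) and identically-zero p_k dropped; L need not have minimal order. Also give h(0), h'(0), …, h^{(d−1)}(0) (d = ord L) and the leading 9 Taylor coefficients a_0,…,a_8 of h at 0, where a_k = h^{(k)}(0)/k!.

f: a_k = -3, -6, -12, -24, -48, -96, -192, -384, -768, …
L₀ from L_f via x↦r, Dx↦r'^{-1}Dx.
L = (4 + 4·x) + (-1 + 4·x + 2·x^2)·Dx  (order 1).
h: a_k = -3, -12, -54, -240, -1068, -4752, -21144, -94080, -418608, …
ICs: h(0) = -3.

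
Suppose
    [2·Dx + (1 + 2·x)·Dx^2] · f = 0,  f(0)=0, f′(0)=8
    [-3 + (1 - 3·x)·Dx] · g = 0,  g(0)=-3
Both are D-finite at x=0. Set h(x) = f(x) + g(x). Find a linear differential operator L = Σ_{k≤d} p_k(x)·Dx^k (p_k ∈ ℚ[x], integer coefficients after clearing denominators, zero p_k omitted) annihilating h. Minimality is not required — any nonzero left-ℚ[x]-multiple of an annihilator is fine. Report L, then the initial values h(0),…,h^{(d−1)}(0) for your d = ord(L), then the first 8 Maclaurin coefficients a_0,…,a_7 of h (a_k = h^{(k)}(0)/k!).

f: a_k = 0, 8, -8, 32/3, -16, 128/5, -128/3, 512/7, …
g: a_k = -3, -9, -27, -81, -243, -729, -2187, -6561, …
L₀ := lclm(L_f,L_g); ord L₀ ≤ 2+1.
L = (-78 - 36·x)·Dx + (-23 - 132·x - 72·x^2)·Dx^2 + (4 - x - 27·x^2 - 18·x^3)·Dx^3  (order 3).
h: a_k = -3, -1, -35, -211/3, -259, -3517/5, -6689/3, -45415/7, …
ICs: h(0) = -3, h′(0) = -1, h′′(0) = -70.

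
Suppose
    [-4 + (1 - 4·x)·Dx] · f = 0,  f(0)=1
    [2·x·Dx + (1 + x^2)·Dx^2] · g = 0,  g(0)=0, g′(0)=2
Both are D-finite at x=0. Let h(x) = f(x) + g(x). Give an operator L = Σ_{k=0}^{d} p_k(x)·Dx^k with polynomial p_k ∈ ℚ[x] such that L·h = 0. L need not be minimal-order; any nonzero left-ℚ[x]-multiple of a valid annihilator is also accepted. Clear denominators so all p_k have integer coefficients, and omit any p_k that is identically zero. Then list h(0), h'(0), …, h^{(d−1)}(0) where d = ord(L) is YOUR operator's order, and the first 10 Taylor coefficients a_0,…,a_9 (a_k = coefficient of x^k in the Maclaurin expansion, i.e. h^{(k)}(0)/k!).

f: a_k = 1, 4, 16, 64, 256, 1024, 4096, 16384, 65536, 262144, …
g: a_k = 0, 2, 0, -2/3, 0, 2/5, 0, -2/7, 0, 2/9, …
f+g: L₀ = lclm(L_f,L_g), ord ≤ 1+2.
L = (-8 + 128·x + 24·x^2)·Dx + (49 - 8·x + 109·x^2 + 24·x^3)·Dx^2 + (-4 + 15·x + 15·x^3 + 4·x^4)·Dx^3  (order 3).
h: a_k = 1, 6, 16, 190/3, 256, 5122/5, 4096, 114686/7, 65536, 2359298/9, …
ICs: h(0) = 1, h′(0) = 6, h′′(0) = 32.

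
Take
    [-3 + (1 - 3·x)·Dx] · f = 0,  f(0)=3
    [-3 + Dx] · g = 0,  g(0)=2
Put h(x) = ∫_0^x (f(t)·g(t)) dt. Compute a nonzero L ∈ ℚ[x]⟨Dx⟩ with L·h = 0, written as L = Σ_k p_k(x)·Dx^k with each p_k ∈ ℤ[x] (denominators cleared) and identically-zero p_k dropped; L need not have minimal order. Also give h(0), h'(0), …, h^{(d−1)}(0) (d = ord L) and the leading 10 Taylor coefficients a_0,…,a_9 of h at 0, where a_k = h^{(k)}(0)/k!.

f: a_k = 3, 9, 27, 81, 243, 729, 2187, 6561, 19683, 59049, …
g: a_k = 2, 6, 9, 9, 27/4, 81/20, 81/40, 243/280, 729/2240, 243/2240, …
f·g: L₀ = L_f ⊗_s L_g, ord ≤ 1·1.
h=∫₀ˣh₀: take L = L₀·Dx.
L = (6 - 9·x)·Dx + (-1 + 3·x)·Dx^2  (order 2).
h: a_k = 0, 6, 18, 45, 108, 1053/4, 13203/20, 475551/280, 499365/112, 26633043/2240, …
ICs: h(0) = 0, h′(0) = 6.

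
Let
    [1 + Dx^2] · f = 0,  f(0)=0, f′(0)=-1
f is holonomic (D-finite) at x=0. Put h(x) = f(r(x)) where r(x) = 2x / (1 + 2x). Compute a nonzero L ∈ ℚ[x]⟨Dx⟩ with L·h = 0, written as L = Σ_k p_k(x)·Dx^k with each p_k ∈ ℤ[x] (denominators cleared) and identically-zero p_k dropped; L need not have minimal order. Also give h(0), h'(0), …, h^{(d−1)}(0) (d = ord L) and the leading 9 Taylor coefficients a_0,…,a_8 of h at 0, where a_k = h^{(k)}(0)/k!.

L = 4 + (4 + 24·x + 48·x^2 + 32·x^3)·Dx + (1 + 8·x + 24·x^2 + 32·x^3 + 16·x^4)·Dx^2  (order 2).
h: a_k = 0, -2, 4, -20/3, 8, -4/15, -40, 55448/315, -25456/45, …
ICs: h(0) = 0, h′(0) = -2.

f: a_k = 0, -1, 0, 1/6, 0, -1/120, 0, 1/5040, 0, …
Change of var in L_f (x↦r) gives L₀.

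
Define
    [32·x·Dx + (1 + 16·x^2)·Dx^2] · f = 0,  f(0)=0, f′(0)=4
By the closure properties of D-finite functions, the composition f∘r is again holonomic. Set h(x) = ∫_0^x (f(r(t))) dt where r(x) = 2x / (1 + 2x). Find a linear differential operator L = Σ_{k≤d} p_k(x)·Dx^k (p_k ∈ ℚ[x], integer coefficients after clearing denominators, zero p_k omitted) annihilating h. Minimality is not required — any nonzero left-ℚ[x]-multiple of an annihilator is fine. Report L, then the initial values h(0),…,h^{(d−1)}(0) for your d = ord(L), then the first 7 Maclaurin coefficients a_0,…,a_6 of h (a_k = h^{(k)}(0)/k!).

f: a_k = 0, 4, 0, -64/3, 0, 1024/5, 0, …
h₀=f(r): pull back L_f along r ⇒ L₀.
h=∫h₀ ⇒ L = L₀·Dx.
L = (4 + 136·x)·Dx^2 + (1 + 4·x + 68·x^2)·Dx^3  (order 3).
h: a_k = 0, 0, 4, -16/3, -104/3, 192, 6464/15, …
ICs: h(0) = 0, h′(0) = 0, h′′(0) = 8.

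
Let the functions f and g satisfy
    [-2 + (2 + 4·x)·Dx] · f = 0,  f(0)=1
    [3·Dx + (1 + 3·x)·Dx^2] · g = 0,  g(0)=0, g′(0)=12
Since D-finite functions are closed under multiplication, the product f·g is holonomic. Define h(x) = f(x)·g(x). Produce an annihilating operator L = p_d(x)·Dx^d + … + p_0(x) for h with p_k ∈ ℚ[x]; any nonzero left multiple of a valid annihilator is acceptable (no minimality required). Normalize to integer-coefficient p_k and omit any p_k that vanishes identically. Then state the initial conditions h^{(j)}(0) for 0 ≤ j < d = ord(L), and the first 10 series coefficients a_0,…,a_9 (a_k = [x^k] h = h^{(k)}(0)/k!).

f: a_k = 1, 1, -1/2, 1/2, -5/8, 7/8, -21/16, 33/16, -429/128, 715/128, …
g: a_k = 0, 12, -18, 36, -81, 972/5, -486, 8748/7, -6561/2, 8748, …
Product ⇒ symmetric product L₀, ord ≤ 2.
L = 3·x + (1 + 2·x)·Dx + (1 + 7·x + 16·x^2 + 12·x^3)·Dx^2  (order 2).
h: a_k = 0, 12, -6, 12, -30, 789/10, -4227/20, 40041/70, -54603/35, 959319/224, …
ICs: h(0) = 0, h′(0) = 12.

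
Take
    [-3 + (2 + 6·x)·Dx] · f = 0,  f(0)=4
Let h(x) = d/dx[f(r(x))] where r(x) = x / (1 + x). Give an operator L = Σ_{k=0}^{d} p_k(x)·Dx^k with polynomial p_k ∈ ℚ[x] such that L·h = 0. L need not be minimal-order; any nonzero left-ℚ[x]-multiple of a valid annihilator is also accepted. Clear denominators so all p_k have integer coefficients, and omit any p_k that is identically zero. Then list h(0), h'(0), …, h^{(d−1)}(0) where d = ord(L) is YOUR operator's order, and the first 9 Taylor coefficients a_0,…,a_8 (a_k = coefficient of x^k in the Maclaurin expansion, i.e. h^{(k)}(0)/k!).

L = (-7 - 16·x) + (-2 - 10·x - 8·x^2)·Dx  (order 1).
h: a_k = 6, -21, 261/4, -1677/8, 45345/64, -318915/128, 4608345/512, -33903165/1024, 2020675545/16384, …
ICs: h(0) = 6.

f: a_k = 4, 6, -9/2, 27/4, -405/32, 1701/64, -15309/256, 72171/512, -2814669/8192, …
h₀=f(r): pull back L_f along r ⇒ L₀.
h=h₀': d/dx-closure on L₀ ⇒ L.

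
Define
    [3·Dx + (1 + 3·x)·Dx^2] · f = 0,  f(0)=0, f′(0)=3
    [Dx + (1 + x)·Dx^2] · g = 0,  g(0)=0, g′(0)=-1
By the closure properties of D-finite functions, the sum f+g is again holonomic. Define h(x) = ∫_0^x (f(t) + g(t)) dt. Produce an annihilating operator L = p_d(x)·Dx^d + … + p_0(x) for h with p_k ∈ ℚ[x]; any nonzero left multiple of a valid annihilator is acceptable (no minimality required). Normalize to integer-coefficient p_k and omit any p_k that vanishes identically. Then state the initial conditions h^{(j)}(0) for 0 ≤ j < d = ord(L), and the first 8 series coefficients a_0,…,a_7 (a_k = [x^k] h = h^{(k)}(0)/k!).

L = 6·Dx^2 + (8 + 12·x)·Dx^3 + (1 + 4·x + 3·x^2)·Dx^4  (order 4).
h: a_k = 0, 0, 1, -4/3, 13/6, -4, 121/15, -52/3, …
ICs: h(0) = 0, h′(0) = 0, h′′(0) = 2, h′′′(0) = -8.

f: a_k = 0, 3, -9/2, 9, -81/4, 243/5, -243/2, 2187/7, …
g: a_k = 0, -1, 1/2, -1/3, 1/4, -1/5, 1/6, -1/7, …
f+g: L₀ = lclm(L_f,L_g), ord ≤ 2+2.
h=∫₀ˣh₀: take L = L₀·Dx.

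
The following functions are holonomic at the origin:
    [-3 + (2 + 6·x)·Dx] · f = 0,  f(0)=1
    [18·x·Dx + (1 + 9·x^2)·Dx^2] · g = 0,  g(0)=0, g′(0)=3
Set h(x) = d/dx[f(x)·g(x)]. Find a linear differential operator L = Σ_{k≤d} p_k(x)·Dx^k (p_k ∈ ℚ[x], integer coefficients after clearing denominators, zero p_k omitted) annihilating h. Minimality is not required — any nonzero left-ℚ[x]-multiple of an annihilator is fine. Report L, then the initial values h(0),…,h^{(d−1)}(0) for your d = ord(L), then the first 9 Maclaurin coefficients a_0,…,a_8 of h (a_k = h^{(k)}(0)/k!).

f: a_k = 1, 3/2, -9/8, 27/16, -405/128, 1701/256, -15309/1024, 72171/2048, -2814669/32768, …
g: a_k = 0, 3, 0, -9, 0, 243/5, 0, -2187/7, 0, …
L₀ := L_f ⊗_s L_g (sym. prod.), ord ≤ 2.
h=h₀': d/dx-closure on L₀ ⇒ L.
L = (15 + 360·x + 54·x^2 - 1944·x^3 - 729·x^4) + (28 + 252·x + 648·x^2 - 1512·x^3 - 6804·x^4 - 2916·x^5)·Dx + (4 + 8·x - 36·x^2 - 144·x^3 - 756·x^4 - 1944·x^5 - 972·x^6)·Dx^2  (order 2).
h: a_k = 3, 9, -297/8, -135/4, 31509/128, 298161/640, -13743837/5120, -24422229/8960, 4668748551/229376, …
ICs: h(0) = 3, h′(0) = 9.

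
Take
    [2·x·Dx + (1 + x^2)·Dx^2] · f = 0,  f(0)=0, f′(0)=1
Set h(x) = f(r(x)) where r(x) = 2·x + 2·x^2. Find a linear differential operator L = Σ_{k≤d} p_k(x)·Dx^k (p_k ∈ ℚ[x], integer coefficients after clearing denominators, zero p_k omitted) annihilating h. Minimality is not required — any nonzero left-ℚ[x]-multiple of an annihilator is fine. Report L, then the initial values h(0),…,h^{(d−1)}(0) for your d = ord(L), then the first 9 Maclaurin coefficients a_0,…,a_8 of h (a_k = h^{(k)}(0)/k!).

f: a_k = 0, 1, 0, -1/3, 0, 1/5, 0, -1/7, 0, …
Change of var in L_f (x↦r) gives L₀.
L = (-2 + 8·x + 32·x^2 + 48·x^3 + 24·x^4)·Dx + (1 + 2·x + 4·x^2 + 16·x^3 + 20·x^4 + 8·x^5)·Dx^2  (order 2).
h: a_k = 0, 2, 2, -8/3, -8, -8/5, 88/3, 320/7, -64, …
ICs: h(0) = 0, h′(0) = 2.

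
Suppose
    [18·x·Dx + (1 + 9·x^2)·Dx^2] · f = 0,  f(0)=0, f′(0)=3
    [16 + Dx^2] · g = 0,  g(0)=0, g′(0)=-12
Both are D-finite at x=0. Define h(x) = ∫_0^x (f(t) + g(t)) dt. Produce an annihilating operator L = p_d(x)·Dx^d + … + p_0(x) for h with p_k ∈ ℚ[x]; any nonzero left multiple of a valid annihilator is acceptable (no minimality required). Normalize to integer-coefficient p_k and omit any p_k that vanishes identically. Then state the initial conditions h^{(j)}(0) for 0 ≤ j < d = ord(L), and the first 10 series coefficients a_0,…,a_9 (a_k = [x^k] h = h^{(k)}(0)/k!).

f: a_k = 0, 3, 0, -9, 0, 243/5, 0, -2187/7, 0, 2187, …
g: a_k = 0, -12, 0, 32, 0, -128/5, 0, 1024/105, 0, -2048/945, …
h₀=f+g: left-lcm gives L₀, ord ≤ 4.
h=∫₀ˣh₀: take L = L₀·Dx.
L = (-13248·x + 181440·x^3 + 186624·x^5)·Dx^2 + (-16 + 6048·x^2 + 66096·x^4 + 93312·x^6)·Dx^3 + (-828·x + 11340·x^3 + 11664·x^5)·Dx^4 + (-1 + 378·x^2 + 4131·x^4 + 5832·x^6)·Dx^5  (order 5).
h: a_k = 0, 0, -9/2, 0, 23/4, 0, 23/6, 0, -31781/840, 0, …
ICs: h(0) = 0, h′(0) = 0, h′′(0) = -9, h′′′(0) = 0, h′′′′(0) = 138.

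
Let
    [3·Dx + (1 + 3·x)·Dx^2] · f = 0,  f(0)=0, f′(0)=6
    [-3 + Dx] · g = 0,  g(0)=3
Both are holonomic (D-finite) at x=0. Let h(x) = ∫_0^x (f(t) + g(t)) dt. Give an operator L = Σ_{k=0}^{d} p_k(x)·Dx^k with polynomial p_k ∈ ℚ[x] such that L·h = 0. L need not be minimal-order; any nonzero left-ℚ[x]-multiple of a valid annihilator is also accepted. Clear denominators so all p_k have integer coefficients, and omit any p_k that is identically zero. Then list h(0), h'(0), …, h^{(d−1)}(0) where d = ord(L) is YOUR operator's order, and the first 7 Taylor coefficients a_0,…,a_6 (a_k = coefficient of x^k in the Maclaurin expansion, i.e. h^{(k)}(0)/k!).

L = (-27 - 27·x)·Dx^2 + (3 - 18·x - 27·x^2)·Dx^3 + (2 + 9·x + 9·x^2)·Dx^4  (order 4).
h: a_k = 0, 3, 15/2, 3/2, 63/8, -243/40, 1377/80, …
ICs: h(0) = 0, h′(0) = 3, h′′(0) = 15, h′′′(0) = 9.

f: a_k = 0, 6, -9, 18, -81/2, 486/5, -243, …
g: a_k = 3, 9, 27/2, 27/2, 81/8, 243/40, 243/80, …
h₀=f+g: left-lcm gives L₀, ord ≤ 3.
h=∫h₀ ⇒ L = L₀·Dx.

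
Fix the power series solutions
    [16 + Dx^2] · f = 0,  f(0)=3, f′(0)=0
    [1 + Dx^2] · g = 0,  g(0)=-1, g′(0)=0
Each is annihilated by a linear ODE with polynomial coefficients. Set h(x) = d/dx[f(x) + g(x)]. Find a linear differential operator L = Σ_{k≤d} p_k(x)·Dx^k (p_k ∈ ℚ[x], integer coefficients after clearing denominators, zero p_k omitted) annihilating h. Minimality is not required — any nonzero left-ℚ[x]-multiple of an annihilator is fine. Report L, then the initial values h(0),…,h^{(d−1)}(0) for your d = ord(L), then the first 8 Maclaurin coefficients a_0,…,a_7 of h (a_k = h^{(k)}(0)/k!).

f: a_k = 3, 0, -24, 0, 32, 0, -256/15, 0, …
g: a_k = -1, 0, 1/2, 0, -1/24, 0, 1/720, 0, …
f+g: L₀ = lclm(L_f,L_g), ord ≤ 2+2.
Differentiate: ansatz ord ≤ ord L₀ ⇒ L.
L = 16 + 17·Dx^2 + Dx^4  (order 4).
h: a_k = 0, -47, 0, 767/6, 0, -12287/120, 0, 196607/5040, …
ICs: h(0) = 0, h′(0) = -47, h′′(0) = 0, h′′′(0) = 767.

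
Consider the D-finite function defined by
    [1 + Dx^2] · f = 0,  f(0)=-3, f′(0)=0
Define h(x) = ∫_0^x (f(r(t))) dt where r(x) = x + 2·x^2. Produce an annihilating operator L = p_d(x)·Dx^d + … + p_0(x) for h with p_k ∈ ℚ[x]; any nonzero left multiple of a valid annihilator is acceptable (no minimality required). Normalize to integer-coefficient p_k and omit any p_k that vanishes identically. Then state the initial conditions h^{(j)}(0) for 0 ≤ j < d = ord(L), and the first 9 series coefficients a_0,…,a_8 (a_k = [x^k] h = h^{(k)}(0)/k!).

L = (1 + 12·x + 48·x^2 + 64·x^3)·Dx - 4·Dx^2 + (1 + 4·x)·Dx^3  (order 3).
h: a_k = 0, -3, 0, 1/2, 3/2, 47/40, -1/6, -719/1680, -79/160, …
ICs: h(0) = 0, h′(0) = -3, h′′(0) = 0.

f: a_k = -3, 0, 3/2, 0, -1/8, 0, 1/240, 0, -1/13440, …
f∘r: x↦r, Dx↦Dx/r' in L_f ⇒ L₀.
h=∫₀ˣh₀: take L = L₀·Dx.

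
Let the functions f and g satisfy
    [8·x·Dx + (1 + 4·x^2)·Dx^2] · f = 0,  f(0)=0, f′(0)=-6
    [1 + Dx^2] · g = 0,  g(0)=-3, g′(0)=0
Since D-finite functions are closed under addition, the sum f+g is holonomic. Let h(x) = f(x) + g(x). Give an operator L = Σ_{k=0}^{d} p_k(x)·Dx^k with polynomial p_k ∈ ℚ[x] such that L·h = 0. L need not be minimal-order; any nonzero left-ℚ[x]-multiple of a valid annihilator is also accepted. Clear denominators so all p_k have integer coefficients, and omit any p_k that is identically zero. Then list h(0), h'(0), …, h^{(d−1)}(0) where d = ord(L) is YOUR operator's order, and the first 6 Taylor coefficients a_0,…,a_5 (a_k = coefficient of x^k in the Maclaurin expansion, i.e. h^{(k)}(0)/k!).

L = (-376·x + 1600·x^3 + 128·x^5)·Dx + (-7 + 76·x^2 + 432·x^4 + 64·x^6)·Dx^2 + (-376·x + 1600·x^3 + 128·x^5)·Dx^3 + (-7 + 76·x^2 + 432·x^4 + 64·x^6)·Dx^4  (order 4).
h: a_k = -3, -6, 3/2, 8, -1/8, -96/5, …
ICs: h(0) = -3, h′(0) = -6, h′′(0) = 3, h′′′(0) = 48.

f: a_k = 0, -6, 0, 8, 0, -96/5, …
g: a_k = -3, 0, 3/2, 0, -1/8, 0, …
f+g: L₀ = lclm(L_f,L_g), ord ≤ 2+2.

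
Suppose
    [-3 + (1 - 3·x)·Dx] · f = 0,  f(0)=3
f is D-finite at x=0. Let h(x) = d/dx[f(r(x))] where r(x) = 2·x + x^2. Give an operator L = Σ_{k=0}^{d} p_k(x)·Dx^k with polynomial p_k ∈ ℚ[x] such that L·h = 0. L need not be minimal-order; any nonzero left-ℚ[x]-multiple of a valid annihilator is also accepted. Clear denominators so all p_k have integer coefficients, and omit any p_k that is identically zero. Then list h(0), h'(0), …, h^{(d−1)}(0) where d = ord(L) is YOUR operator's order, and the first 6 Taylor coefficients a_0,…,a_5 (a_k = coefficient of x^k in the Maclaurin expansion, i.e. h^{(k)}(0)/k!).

L = (13 + 18·x + 9·x^2) + (-1 + 5·x + 9·x^2 + 3·x^3)·Dx  (order 1).
h: a_k = 18, 234, 2268, 19548, 157950, 1225206, …
ICs: h(0) = 18.

f: a_k = 3, 9, 27, 81, 243, 729, …
Substitute x→r, Dx→(1/r')Dx; clear ⇒ L₀.
h=h₀': d/dx-closure on L₀ ⇒ L.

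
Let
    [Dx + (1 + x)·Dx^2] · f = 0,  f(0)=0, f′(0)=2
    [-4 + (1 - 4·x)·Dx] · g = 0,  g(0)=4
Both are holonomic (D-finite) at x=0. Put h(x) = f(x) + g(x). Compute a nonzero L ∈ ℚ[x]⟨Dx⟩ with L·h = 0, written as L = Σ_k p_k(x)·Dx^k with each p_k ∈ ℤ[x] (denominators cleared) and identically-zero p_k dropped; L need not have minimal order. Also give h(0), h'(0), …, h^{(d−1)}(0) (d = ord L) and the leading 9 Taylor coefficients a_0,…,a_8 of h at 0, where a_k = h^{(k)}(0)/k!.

L = (-112 - 32·x)·Dx + (-94 - 208·x - 64·x^2)·Dx^2 + (9 - 23·x - 48·x^2 - 16·x^3)·Dx^3  (order 3).
h: a_k = 4, 18, 63, 770/3, 2047/2, 20482/5, 49151/3, 458754/7, 1048575/4, …
ICs: h(0) = 4, h′(0) = 18, h′′(0) = 126.

f: a_k = 0, 2, -1, 2/3, -1/2, 2/5, -1/3, 2/7, -1/4, …
g: a_k = 4, 16, 64, 256, 1024, 4096, 16384, 65536, 262144, …
h₀=f+g: left-lcm gives L₀, ord ≤ 3.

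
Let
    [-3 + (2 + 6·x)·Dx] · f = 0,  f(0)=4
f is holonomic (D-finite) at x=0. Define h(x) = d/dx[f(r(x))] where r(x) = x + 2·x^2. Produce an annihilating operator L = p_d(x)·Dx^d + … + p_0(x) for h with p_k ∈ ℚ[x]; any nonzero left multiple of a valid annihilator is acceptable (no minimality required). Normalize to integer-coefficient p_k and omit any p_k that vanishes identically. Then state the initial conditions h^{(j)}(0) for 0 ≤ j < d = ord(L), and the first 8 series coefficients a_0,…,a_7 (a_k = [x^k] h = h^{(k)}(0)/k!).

f: a_k = 4, 6, -9/2, 27/4, -405/32, 1701/64, -15309/256, 72171/512, …
Substitute x→r, Dx→(1/r')Dx; clear ⇒ L₀.
h₀' ⇒ L via d/dx closure of L₀.
L = 5 + (-2 - 14·x - 36·x^2 - 48·x^3)·Dx  (order 1).
h: a_k = 6, 15, -135/4, 315/8, 2025/64, -33615/128, 292005/512, -282285/1024, …
ICs: h(0) = 6.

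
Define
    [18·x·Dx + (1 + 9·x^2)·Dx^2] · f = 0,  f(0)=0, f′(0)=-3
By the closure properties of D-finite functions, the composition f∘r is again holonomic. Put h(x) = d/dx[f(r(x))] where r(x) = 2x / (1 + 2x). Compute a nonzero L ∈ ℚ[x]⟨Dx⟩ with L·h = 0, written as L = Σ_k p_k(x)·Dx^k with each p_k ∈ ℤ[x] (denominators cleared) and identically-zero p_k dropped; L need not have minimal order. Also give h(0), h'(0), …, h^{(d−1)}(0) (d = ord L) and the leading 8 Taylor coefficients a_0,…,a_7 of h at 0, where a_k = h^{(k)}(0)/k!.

L = (4 + 80·x) + (1 + 4·x + 40·x^2)·Dx  (order 1).
h: a_k = -6, 24, 144, -1536, 384, 59904, -254976, -1376256, …
ICs: h(0) = -6.

f: a_k = 0, -3, 0, 9, 0, -243/5, 0, 2187/7, …
f∘r: x↦r, Dx↦Dx/r' in L_f ⇒ L₀.
Differentiate: ansatz ord ≤ ord L₀ ⇒ L.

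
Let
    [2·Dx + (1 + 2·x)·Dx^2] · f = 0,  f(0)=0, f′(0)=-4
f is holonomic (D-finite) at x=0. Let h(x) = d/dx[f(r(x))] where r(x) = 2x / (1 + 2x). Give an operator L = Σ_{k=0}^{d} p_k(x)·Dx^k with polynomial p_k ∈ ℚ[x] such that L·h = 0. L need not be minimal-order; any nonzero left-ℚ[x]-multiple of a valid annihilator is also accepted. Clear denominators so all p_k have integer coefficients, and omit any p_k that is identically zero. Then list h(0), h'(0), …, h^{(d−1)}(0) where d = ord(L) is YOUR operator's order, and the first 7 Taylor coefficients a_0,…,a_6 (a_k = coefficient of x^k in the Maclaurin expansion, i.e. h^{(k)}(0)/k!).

L = (8 + 24·x) + (1 + 8·x + 12·x^2)·Dx  (order 1).
h: a_k = -8, 64, -416, 2560, -15488, 93184, -559616, …
ICs: h(0) = -8.

f: a_k = 0, -4, 4, -16/3, 8, -64/5, 64/3, …
f∘r: x↦r, Dx↦Dx/r' in L_f ⇒ L₀.
Differentiate: ansatz ord ≤ ord L₀ ⇒ L.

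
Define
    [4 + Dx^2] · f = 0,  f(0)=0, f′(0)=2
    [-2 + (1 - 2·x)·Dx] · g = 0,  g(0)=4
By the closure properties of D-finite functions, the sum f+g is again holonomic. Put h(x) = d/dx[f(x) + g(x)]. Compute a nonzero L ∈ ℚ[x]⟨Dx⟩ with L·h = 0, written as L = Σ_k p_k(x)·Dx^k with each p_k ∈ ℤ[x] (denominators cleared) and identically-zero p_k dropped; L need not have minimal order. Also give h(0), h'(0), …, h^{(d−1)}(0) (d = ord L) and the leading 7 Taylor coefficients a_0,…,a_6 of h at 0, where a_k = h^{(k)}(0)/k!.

L = (208 - 64·x + 64·x^2) + (-28 + 72·x - 48·x^2 + 32·x^3)·Dx + (52 - 16·x + 16·x^2)·Dx^2 + (-7 + 18·x - 12·x^2 + 8·x^3)·Dx^3  (order 3).
h: a_k = 10, 32, 92, 256, 1924/3, 1536, 161272/45, …
ICs: h(0) = 10, h′(0) = 32, h′′(0) = 184.

f: a_k = 0, 2, 0, -4/3, 0, 4/15, 0, …
g: a_k = 4, 8, 16, 32, 64, 128, 256, …
h₀=f+g: left-lcm gives L₀, ord ≤ 3.
Derive L from L₀ (diff closure).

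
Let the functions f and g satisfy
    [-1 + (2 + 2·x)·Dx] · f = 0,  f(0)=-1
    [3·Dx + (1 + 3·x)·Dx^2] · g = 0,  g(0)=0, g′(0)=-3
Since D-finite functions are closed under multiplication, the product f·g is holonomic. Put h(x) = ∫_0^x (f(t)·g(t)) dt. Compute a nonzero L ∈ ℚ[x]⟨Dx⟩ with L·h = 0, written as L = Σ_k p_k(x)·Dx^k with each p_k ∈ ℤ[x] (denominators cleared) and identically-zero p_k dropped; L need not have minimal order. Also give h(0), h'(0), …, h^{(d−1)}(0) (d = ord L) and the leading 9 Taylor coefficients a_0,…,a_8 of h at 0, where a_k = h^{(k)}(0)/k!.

f: a_k = -1, -1/2, 1/8, -1/16, 5/128, -7/256, 21/1024, -33/2048, 429/32768, …
g: a_k = 0, -3, 9/2, -9, 81/4, -243/5, 243/2, -2187/7, 6561/8, …
L₀ := L_f ⊗_s L_g (sym. prod.), ord ≤ 2.
h=∫h₀ ⇒ L = L₀·Dx.
L = (-3 + 3·x)·Dx + (8 + 8·x)·Dx^2 + (4 + 20·x + 28·x^2 + 12·x^3)·Dx^3  (order 3).
h: a_k = 0, 0, 3/2, -1, 51/32, -3, 7883/1280, -60063/4480, 8737857/286720, …
ICs: h(0) = 0, h′(0) = 0, h′′(0) = 3.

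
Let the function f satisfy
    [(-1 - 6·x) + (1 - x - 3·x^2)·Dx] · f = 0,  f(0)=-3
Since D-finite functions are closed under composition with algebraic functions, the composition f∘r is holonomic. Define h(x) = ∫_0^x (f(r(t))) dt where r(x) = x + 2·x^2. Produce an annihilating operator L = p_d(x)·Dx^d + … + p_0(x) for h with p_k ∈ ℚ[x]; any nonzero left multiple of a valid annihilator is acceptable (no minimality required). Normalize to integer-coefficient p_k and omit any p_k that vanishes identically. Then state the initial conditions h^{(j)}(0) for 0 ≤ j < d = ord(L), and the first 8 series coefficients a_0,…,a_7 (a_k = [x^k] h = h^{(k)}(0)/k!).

L = (1 + 10·x + 36·x^2 + 48·x^3)·Dx + (-1 + x + 5·x^2 + 12·x^3 + 12·x^4)·Dx^2  (order 2).
h: a_k = 0, -3, -3/2, -6, -69/4, -231/5, -138, -3027/7, …
ICs: h(0) = 0, h′(0) = -3.

f: a_k = -3, -3, -12, -21, -57, -120, -291, -651, …
L₀ from L_f via x↦r, Dx↦r'^{-1}Dx.
h=∫₀ˣh₀: take L = L₀·Dx.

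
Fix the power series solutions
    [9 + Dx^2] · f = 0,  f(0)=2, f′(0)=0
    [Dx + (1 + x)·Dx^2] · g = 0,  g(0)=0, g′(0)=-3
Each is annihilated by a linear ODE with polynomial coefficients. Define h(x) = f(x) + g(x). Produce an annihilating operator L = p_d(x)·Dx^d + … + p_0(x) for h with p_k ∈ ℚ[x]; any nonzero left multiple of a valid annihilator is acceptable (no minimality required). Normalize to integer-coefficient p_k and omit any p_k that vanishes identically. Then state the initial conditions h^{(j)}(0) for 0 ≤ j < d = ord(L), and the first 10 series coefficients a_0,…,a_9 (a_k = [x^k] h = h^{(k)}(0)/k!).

f: a_k = 2, 0, -9, 0, 27/4, 0, -81/40, 0, 729/2240, 0, …
g: a_k = 0, -3, 3/2, -1, 3/4, -3/5, 1/2, -3/7, 3/8, -1/3, …
h₀=f+g: left-lcm gives L₀, ord ≤ 4.
L = (135 + 162·x + 81·x^2)·Dx + (99 + 261·x + 243·x^2 + 81·x^3)·Dx^2 + (15 + 18·x + 9·x^2)·Dx^3 + (11 + 29·x + 27·x^2 + 9·x^3)·Dx^4  (order 4).
h: a_k = 2, -3, -15/2, -1, 15/2, -3/5, -61/40, -3/7, 1569/2240, -1/3, …
ICs: h(0) = 2, h′(0) = -3, h′′(0) = -15, h′′′(0) = -6.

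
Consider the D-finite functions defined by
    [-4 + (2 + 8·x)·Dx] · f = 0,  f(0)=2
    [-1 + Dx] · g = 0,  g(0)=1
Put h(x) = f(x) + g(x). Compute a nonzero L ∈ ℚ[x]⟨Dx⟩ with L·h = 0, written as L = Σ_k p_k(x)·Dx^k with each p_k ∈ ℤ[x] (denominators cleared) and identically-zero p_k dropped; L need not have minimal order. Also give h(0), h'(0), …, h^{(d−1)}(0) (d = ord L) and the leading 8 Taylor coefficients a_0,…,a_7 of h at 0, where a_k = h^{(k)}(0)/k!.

L = (6 + 8·x) + (-5 - 8·x - 16·x^2)·Dx + (-1 + 16·x^2)·Dx^2  (order 2).
h: a_k = 3, 5, -7/2, 49/6, -479/24, 6721/120, -120959/720, 2661121/5040, …
ICs: h(0) = 3, h′(0) = 5.

f: a_k = 2, 4, -4, 8, -20, 56, -168, 528, …
g: a_k = 1, 1, 1/2, 1/6, 1/24, 1/120, 1/720, 1/5040, …
f+g: L₀ = lclm(L_f,L_g), ord ≤ 1+1.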